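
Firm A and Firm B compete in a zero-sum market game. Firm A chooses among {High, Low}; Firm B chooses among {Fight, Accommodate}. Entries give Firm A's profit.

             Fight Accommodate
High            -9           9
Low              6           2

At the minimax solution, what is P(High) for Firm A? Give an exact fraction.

Row minima: High → -9, Low → 2; maximin = 2.
Column maxima: Fight → 6, Accommodate → 9; minimax = 6.
2 ≠ 6, so there is no saddle point; optimal play is mixed.
Let Firm A play High with probability p. Expected payoff against Fight: (-9)p + 6(1−p) = −15p + 6; against Accommodate: 9p + 2(1−p) = 7p + 2.
Setting these equal: −15p + 6 = 7p + 2 ⇒ −22p = -4 ⇒ p = 2/11, and the value is (-15)·(2/11) + 6 = 36/11.
For Firm B: with q = P(Fight), equating High's and Low's payoffs gives −18q + 9 = 4q + 2 ⇒ q = 7/22.

2/11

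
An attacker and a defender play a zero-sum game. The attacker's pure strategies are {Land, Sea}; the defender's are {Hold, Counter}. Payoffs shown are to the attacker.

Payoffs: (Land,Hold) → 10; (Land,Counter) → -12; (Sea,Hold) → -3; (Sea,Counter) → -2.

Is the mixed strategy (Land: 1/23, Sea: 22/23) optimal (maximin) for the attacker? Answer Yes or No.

Against Hold this mix gives (1/23)·10 + (22/23)·(-3) = -56/23.
Against Counter this mix gives (1/23)·(-12) + (22/23)·(-2) = -56/23.
All of the defender's active replies (Hold, Counter) yield -56/23, and no column does worse for the attacker. The mix makes the defender indifferent and guarantees -56/23, so it is optimal.

Yes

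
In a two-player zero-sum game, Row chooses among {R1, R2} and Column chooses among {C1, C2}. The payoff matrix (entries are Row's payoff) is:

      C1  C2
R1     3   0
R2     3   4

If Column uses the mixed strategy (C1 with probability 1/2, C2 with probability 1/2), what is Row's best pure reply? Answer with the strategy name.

R2

Expected payoff of R1: (1/2)·3 + (1/2)·0 = 3/2.
Expected payoff of R2: (1/2)·3 + (1/2)·4 = 7/2.
The largest is 7/2, so Row's best response is R2.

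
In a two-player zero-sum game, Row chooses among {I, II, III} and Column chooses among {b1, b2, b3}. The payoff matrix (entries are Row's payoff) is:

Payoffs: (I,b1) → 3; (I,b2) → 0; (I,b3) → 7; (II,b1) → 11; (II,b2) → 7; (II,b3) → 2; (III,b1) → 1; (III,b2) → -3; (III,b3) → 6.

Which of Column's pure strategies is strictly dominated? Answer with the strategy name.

b1

b2 holds Row's payoff strictly below b1 in every row: 0 < 3, 7 < 11, -3 < 1.
So b1 is strictly dominated for Column.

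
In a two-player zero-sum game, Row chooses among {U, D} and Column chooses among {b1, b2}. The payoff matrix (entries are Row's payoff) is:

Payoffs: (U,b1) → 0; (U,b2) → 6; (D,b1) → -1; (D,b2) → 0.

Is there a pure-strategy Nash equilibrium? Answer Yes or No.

Yes

Row minima: U → 0, D → -1; maximin = 0.
Column maxima: b1 → 0, b2 → 6; minimax = 0.
maximin = minimax = 0, so a saddle point exists.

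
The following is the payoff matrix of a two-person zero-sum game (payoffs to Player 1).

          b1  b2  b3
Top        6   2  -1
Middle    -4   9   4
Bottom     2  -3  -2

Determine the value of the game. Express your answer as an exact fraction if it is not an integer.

4/3

Row minima: Top → -1, Middle → -4, Bottom → -3; maximin = -1.
Column maxima: b1 → 6, b2 → 9, b3 → 4; minimax = 4.
-1 ≠ 4, so there is no saddle point; optimal play is mixed.
Bottom is strictly dominated by Top, so Player 1 never plays it.
With Bottom eliminated, b2 is strictly dominated by b3 (it gives Player 1 strictly more in every remaining row), so Player 2 never plays it.
On the remaining 2×2 (Top, Middle vs b1, b3):
Let Player 1 play Top with probability p. Expected payoff against b1: 6p + (-4)(1−p) = 10p − 4; against b3: (-1)p + 4(1−p) = −5p + 4.
Setting these equal: 10p − 4 = −5p + 4 ⇒ 15p = 8 ⇒ p = 8/15, and the value is (10)·(8/15) − 4 = 4/3.
For Player 2: with q = P(b1), equating Top's and Middle's payoffs gives 7q − 1 = −8q + 4 ⇒ q = 1/3.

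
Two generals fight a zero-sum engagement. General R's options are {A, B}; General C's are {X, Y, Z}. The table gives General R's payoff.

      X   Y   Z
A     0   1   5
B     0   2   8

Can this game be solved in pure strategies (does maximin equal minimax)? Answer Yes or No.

Yes

Row minima: A → 0, B → 0; maximin = 0.
Column maxima: X → 0, Y → 2, Z → 8; minimax = 0.
maximin = minimax = 0, so a saddle point exists.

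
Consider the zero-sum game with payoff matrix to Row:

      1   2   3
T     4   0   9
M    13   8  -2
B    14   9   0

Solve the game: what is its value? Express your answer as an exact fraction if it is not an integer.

Row minima: T → 0, M → -2, B → 0; maximin = 0.
Column maxima: 1 → 14, 2 → 9, 3 → 9; minimax = 9.
0 ≠ 9, so there is no saddle point; optimal play is mixed.
M is strictly dominated by B, so Row never plays it.
1 is strictly dominated by 2 (it gives Row strictly more in every row), so Column never plays it.
On the remaining 2×2 (T, B vs 2, 3):
Let Row play T with probability p. Expected payoff against 2: 0p + 9(1−p) = −9p + 9; against 3: 9p + 0(1−p) = 9p.
Setting these equal: −9p + 9 = 9p ⇒ −18p = -9 ⇒ p = 1/2, and the value is (-9)·(1/2) + 9 = 9/2.
For Column: with q = P(2), equating T's and B's payoffs gives −9q + 9 = 9q ⇒ q = 1/2.

9/2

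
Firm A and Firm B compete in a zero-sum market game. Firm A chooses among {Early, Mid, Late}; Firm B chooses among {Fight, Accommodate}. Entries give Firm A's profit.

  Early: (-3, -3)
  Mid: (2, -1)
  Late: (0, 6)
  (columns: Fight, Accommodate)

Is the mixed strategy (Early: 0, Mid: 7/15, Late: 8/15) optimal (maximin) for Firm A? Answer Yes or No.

Against Fight this mix gives (7/15)·2 + (8/15)·0 = 14/15.
Against Accommodate this mix gives (7/15)·(-1) + (8/15)·6 = 41/15.
Firm B will play Fight, holding Firm A to 14/15. Shifting weight toward the row that does better against Fight would raise this floor (the equalizing mix achieves 4/3 against both Fight and Accommodate), so the proposed strategy is not optimal.

No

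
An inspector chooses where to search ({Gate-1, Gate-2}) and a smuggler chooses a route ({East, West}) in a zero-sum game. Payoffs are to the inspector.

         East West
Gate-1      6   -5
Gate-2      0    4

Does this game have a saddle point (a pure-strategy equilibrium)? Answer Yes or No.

Row minima: Gate-1 → -5, Gate-2 → 0; maximin = 0.
Column maxima: East → 6, West → 4; minimax = 4.
0 ≠ 4, so no pure-strategy equilibrium exists.

No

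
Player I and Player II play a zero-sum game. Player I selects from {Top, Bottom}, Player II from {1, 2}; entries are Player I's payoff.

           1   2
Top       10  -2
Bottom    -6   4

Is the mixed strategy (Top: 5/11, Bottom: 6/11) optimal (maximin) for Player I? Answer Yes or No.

Yes

Against 1 this mix gives (5/11)·10 + (6/11)·(-6) = 14/11.
Against 2 this mix gives (5/11)·(-2) + (6/11)·4 = 14/11.
All of Player II's active replies (1, 2) yield 14/11, and no column does worse for Player I. The mix makes Player II indifferent and guarantees 14/11, so it is optimal.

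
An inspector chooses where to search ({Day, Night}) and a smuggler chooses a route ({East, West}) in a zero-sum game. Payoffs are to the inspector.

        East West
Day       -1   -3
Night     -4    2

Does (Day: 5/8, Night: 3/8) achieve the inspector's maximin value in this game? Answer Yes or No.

No

Against East this mix gives (5/8)·(-1) + (3/8)·(-4) = -17/8.
Against West this mix gives (5/8)·(-3) + (3/8)·2 = -9/8.
The smuggler will play East, holding the inspector to -17/8. Shifting weight toward the row that does better against East would raise this floor (the equalizing mix achieves -7/4 against both East and West), so the proposed strategy is not optimal.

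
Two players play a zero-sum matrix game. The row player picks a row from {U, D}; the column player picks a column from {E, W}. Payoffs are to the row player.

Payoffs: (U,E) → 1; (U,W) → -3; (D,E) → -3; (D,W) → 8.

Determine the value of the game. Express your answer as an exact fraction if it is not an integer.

-1/15

Row minima: U → -3, D → -3; maximin = -3.
Column maxima: E → 1, W → 8; minimax = 1.
-3 ≠ 1, so there is no saddle point; optimal play is mixed.
Let the row player play U with probability p. Expected payoff against E: 1p + (-3)(1−p) = 4p − 3; against W: (-3)p + 8(1−p) = −11p + 8.
Setting these equal: 4p − 3 = −11p + 8 ⇒ 15p = 11 ⇒ p = 11/15, and the value is (4)·(11/15) − 3 = -1/15.
For the column player: with q = P(E), equating U's and D's payoffs gives 4q − 3 = −11q + 8 ⇒ q = 11/15.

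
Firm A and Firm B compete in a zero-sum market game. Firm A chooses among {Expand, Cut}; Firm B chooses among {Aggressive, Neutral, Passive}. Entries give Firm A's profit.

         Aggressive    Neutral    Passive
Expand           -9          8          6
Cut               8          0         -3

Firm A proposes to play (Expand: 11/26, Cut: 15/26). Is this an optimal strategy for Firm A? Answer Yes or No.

Against Aggressive this mix gives (11/26)·(-9) + (15/26)·8 = 21/26.
Against Neutral this mix gives (11/26)·8 + (15/26)·0 = 44/13.
Against Passive this mix gives (11/26)·6 + (15/26)·(-3) = 21/26.
All of Firm B's active replies (Aggressive, Passive) yield 21/26, and no column does worse for Firm A. The mix makes Firm B indifferent and guarantees 21/26, so it is optimal.

Yes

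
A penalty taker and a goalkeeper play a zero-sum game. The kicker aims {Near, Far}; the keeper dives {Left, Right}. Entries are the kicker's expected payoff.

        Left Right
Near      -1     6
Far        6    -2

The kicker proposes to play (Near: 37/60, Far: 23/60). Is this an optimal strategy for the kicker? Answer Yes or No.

No

Against Left this mix gives (37/60)·(-1) + (23/60)·6 = 101/60.
Against Right this mix gives (37/60)·6 + (23/60)·(-2) = 44/15.
The keeper will play Left, holding the kicker to 101/60. Shifting weight toward the row that does better against Left would raise this floor (the equalizing mix achieves 34/15 against both Left and Right), so the proposed strategy is not optimal.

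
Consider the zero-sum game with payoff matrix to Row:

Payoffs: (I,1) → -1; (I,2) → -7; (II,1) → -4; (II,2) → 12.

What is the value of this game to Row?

-20/11

Row minima: I → -7, II → -4; maximin = -4.
Column maxima: 1 → -1, 2 → 12; minimax = -1.
-4 ≠ -1, so there is no saddle point; optimal play is mixed.
Let Row play I with probability p. Expected payoff against 1: (-1)p + (-4)(1−p) = 3p − 4; against 2: (-7)p + 12(1−p) = −19p + 12.
Setting these equal: 3p − 4 = −19p + 12 ⇒ 22p = 16 ⇒ p = 8/11, and the value is (3)·(8/11) − 4 = -20/11.
For Column: with q = P(1), equating I's and II's payoffs gives 6q − 7 = −16q + 12 ⇒ q = 19/22.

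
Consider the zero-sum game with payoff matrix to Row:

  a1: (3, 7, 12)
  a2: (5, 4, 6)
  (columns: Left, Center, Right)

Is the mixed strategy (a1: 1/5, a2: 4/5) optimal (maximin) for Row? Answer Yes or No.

Yes

Against Left this mix gives (1/5)·3 + (4/5)·5 = 23/5.
Against Center this mix gives (1/5)·7 + (4/5)·4 = 23/5.
Against Right this mix gives (1/5)·12 + (4/5)·6 = 36/5.
All of Column's active replies (Left, Center) yield 23/5, and no column does worse for Row. The mix makes Column indifferent and guarantees 23/5, so it is optimal.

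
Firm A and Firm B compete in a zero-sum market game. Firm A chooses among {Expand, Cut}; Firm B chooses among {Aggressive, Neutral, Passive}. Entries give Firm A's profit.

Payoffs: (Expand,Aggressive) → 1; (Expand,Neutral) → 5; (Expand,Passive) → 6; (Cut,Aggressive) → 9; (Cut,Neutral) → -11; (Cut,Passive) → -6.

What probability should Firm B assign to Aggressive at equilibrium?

Row minima: Expand → 1, Cut → -11; maximin = 1.
Column maxima: Aggressive → 9, Neutral → 5, Passive → 6; minimax = 5.
1 ≠ 5, so there is no saddle point; optimal play is mixed.
Passive is strictly dominated by Neutral (it gives Firm A strictly more in every row), so Firm B never plays it.
On the remaining 2×2 (Expand, Cut vs Aggressive, Neutral):
Let Firm A play Expand with probability p. Expected payoff against Aggressive: 1p + 9(1−p) = −8p + 9; against Neutral: 5p + (-11)(1−p) = 16p − 11.
Setting these equal: −8p + 9 = 16p − 11 ⇒ −24p = -20 ⇒ p = 5/6, and the value is (-8)·(5/6) + 9 = 7/3.
For Firm B: with q = P(Aggressive), equating Expand's and Cut's payoffs gives −4q + 5 = 20q − 11 ⇒ q = 2/3.

2/3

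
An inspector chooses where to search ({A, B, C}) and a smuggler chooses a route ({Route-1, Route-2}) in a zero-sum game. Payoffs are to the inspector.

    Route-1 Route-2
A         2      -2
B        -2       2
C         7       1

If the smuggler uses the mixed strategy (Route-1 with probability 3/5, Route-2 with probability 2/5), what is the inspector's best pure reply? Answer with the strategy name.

C

Expected payoff of A: (3/5)·2 + (2/5)·(-2) = 2/5.
Expected payoff of B: (3/5)·(-2) + (2/5)·2 = -2/5.
Expected payoff of C: (3/5)·7 + (2/5)·1 = 23/5.
The largest is 23/5, so the inspector's best response is C.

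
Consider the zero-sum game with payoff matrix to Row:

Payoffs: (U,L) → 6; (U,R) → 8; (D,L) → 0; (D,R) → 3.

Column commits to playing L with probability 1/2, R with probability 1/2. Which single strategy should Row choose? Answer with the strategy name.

U

Expected payoff of U: (1/2)·6 + (1/2)·8 = 7.
Expected payoff of D: (1/2)·0 + (1/2)·3 = 3/2.
The largest is 7, so Row's best response is U.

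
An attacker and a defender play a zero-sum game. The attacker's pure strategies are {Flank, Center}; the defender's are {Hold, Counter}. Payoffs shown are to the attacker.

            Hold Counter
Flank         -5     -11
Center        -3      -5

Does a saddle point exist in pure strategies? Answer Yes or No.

Yes

Row minima: Flank → -11, Center → -5; maximin = -5.
Column maxima: Hold → -3, Counter → -5; minimax = -5.
maximin = minimax = -5, so a saddle point exists.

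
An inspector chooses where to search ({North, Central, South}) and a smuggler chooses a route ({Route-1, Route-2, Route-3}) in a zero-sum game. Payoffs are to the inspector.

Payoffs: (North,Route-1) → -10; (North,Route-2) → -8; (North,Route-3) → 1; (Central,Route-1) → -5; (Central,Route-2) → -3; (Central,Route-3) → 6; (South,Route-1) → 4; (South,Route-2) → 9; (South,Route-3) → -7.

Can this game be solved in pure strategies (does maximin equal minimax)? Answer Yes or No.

Row minima: North → -10, Central → -5, South → -7; maximin = -5.
Column maxima: Route-1 → 4, Route-2 → 9, Route-3 → 6; minimax = 4.
-5 ≠ 4, so no pure-strategy equilibrium exists.

No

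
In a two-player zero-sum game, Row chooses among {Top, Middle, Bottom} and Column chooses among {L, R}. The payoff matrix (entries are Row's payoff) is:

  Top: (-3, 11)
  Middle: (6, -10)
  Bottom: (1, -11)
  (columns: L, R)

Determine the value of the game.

Row minima: Top → -3, Middle → -10, Bottom → -11; maximin = -3.
Column maxima: L → 6, R → 11; minimax = 6.
-3 ≠ 6, so there is no saddle point; optimal play is mixed.
Bottom is strictly dominated by Middle, so Row never plays it.
On the remaining 2×2 (Top, Middle vs L, R):
Let Row play Top with probability p. Expected payoff against L: (-3)p + 6(1−p) = −9p + 6; against R: 11p + (-10)(1−p) = 21p − 10.
Setting these equal: −9p + 6 = 21p − 10 ⇒ −30p = -16 ⇒ p = 8/15, and the value is (-9)·(8/15) + 6 = 6/5.
For Column: with q = P(L), equating Top's and Middle's payoffs gives −14q + 11 = 16q − 10 ⇒ q = 7/10.

6/5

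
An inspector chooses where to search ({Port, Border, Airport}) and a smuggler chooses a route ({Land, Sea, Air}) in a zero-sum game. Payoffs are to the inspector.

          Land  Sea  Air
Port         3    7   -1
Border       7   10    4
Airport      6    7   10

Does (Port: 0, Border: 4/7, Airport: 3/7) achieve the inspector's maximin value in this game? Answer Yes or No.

Yes

Against Land this mix gives (4/7)·7 + (3/7)·6 = 46/7.
Against Sea this mix gives (4/7)·10 + (3/7)·7 = 61/7.
Against Air this mix gives (4/7)·4 + (3/7)·10 = 46/7.
All of the smuggler's active replies (Land, Air) yield 46/7, and no column does worse for the inspector. The mix makes the smuggler indifferent and guarantees 46/7, so it is optimal.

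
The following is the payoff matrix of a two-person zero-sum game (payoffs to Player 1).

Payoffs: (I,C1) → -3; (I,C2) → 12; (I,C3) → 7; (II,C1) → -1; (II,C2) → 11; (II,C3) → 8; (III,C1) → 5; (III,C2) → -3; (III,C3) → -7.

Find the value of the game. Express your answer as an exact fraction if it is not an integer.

Row minima: I → -3, II → -1, III → -7; maximin = -1.
Column maxima: C1 → 5, C2 → 12, C3 → 8; minimax = 5.
-1 ≠ 5, so there is no saddle point; optimal play is mixed.
C2 is strictly dominated by C3 (it gives Player 1 strictly more in every row), so Player 2 never plays it.
With C2 eliminated, I is strictly dominated by II (II gives Player 1 strictly more in every remaining column), so Player 1 never plays it.
On the remaining 2×2 (II, III vs C1, C3):
Let Player 1 play II with probability p. Expected payoff against C1: (-1)p + 5(1−p) = −6p + 5; against C3: 8p + (-7)(1−p) = 15p − 7.
Setting these equal: −6p + 5 = 15p − 7 ⇒ −21p = -12 ⇒ p = 4/7, and the value is (-6)·(4/7) + 5 = 11/7.
For Player 2: with q = P(C1), equating II's and III's payoffs gives −9q + 8 = 12q − 7 ⇒ q = 5/7.

11/7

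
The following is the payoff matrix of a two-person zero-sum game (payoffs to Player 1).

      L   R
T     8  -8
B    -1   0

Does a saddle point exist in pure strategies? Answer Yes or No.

Row minima: T → -8, B → -1; maximin = -1.
Column maxima: L → 8, R → 0; minimax = 0.
-1 ≠ 0, so no pure-strategy equilibrium exists.

No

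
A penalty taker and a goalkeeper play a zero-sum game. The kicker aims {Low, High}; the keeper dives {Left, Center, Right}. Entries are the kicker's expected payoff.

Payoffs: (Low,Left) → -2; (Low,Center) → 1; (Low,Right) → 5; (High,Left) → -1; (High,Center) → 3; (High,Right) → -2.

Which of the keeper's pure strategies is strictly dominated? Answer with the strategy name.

Center

Left holds the kicker's payoff strictly below Center in every row: -2 < 1, -1 < 3.
So Center is strictly dominated for the keeper.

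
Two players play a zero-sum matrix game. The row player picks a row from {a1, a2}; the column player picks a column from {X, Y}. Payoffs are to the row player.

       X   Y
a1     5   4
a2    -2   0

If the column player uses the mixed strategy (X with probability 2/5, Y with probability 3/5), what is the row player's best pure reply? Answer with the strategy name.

a1

Expected payoff of a1: (2/5)·5 + (3/5)·4 = 22/5.
Expected payoff of a2: (2/5)·(-2) + (3/5)·0 = -4/5.
The largest is 22/5, so the row player's best response is a1.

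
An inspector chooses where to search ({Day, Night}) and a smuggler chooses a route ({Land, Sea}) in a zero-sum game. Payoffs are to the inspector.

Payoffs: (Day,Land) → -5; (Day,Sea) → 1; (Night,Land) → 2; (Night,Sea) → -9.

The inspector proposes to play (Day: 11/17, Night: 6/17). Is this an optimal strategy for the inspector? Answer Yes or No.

Yes

Against Land this mix gives (11/17)·(-5) + (6/17)·2 = -43/17.
Against Sea this mix gives (11/17)·1 + (6/17)·(-9) = -43/17.
All of the smuggler's active replies (Land, Sea) yield -43/17, and no column does worse for the inspector. The mix makes the smuggler indifferent and guarantees -43/17, so it is optimal.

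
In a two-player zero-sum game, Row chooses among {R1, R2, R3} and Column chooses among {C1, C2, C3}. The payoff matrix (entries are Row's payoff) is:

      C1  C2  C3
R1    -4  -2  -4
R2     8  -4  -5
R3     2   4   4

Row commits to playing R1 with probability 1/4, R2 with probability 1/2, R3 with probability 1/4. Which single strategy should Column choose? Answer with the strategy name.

C3

If Column plays C1, Row's expected payoff is (1/4)·(-4) + (1/2)·8 + (1/4)·2 = 7/2.
If Column plays C2, Row's expected payoff is (1/4)·(-2) + (1/2)·(-4) + (1/4)·4 = -3/2.
If Column plays C3, Row's expected payoff is (1/4)·(-4) + (1/2)·(-5) + (1/4)·4 = -5/2.
Column minimizes Row's payoff; the smallest is -5/2, so the best response is C3.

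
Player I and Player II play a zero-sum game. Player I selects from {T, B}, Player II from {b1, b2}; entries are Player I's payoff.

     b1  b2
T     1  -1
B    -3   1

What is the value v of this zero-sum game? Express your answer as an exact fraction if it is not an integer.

Row minima: T → -1, B → -3; maximin = -1.
Column maxima: b1 → 1, b2 → 1; minimax = 1.
-1 ≠ 1, so there is no saddle point; optimal play is mixed.
Let Player I play T with probability p. Expected payoff against b1: 1p + (-3)(1−p) = 4p − 3; against b2: (-1)p + 1(1−p) = −2p + 1.
Setting these equal: 4p − 3 = −2p + 1 ⇒ 6p = 4 ⇒ p = 2/3, and the value is (4)·(2/3) − 3 = -1/3.
For Player II: with q = P(b1), equating T's and B's payoffs gives 2q − 1 = −4q + 1 ⇒ q = 1/3.

-1/3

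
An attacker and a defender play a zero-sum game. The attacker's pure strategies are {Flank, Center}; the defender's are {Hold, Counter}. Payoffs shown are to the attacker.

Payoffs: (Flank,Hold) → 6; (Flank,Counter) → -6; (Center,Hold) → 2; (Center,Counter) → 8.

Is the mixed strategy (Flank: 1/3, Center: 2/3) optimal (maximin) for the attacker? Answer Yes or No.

Yes

Against Hold this mix gives (1/3)·6 + (2/3)·2 = 10/3.
Against Counter this mix gives (1/3)·(-6) + (2/3)·8 = 10/3.
All of the defender's active replies (Hold, Counter) yield 10/3, and no column does worse for the attacker. The mix makes the defender indifferent and guarantees 10/3, so it is optimal.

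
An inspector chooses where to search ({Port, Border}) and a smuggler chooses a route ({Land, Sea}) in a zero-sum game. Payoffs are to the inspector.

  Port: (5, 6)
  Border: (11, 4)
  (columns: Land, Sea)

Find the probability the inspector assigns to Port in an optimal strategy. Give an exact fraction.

7/8

Row minima: Port → 5, Border → 4; maximin = 5.
Column maxima: Land → 11, Sea → 6; minimax = 6.
5 ≠ 6, so there is no saddle point; optimal play is mixed.
Let the inspector play Port with probability p. Expected payoff against Land: 5p + 11(1−p) = −6p + 11; against Sea: 6p + 4(1−p) = 2p + 4.
Setting these equal: −6p + 11 = 2p + 4 ⇒ −8p = -7 ⇒ p = 7/8, and the value is (-6)·(7/8) + 11 = 23/4.
For the smuggler: with q = P(Land), equating Port's and Border's payoffs gives −q + 6 = 7q + 4 ⇒ q = 1/4.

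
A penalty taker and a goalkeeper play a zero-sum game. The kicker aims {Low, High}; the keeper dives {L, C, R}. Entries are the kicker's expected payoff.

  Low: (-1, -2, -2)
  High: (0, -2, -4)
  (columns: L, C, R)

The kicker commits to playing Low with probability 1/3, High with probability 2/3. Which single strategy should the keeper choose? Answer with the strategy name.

If the keeper plays L, the kicker's expected payoff is (1/3)·(-1) + (2/3)·0 = -1/3.
If the keeper plays C, the kicker's expected payoff is (1/3)·(-2) + (2/3)·(-2) = -2.
If the keeper plays R, the kicker's expected payoff is (1/3)·(-2) + (2/3)·(-4) = -10/3.
The keeper minimizes the kicker's payoff; the smallest is -10/3, so the best response is R.

R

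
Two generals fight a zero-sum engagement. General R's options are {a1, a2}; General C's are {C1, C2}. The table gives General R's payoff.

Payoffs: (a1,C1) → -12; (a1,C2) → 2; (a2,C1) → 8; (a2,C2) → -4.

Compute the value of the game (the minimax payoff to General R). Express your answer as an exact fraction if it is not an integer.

Row minima: a1 → -12, a2 → -4; maximin = -4.
Column maxima: C1 → 8, C2 → 2; minimax = 2.
-4 ≠ 2, so there is no saddle point; optimal play is mixed.
Let General R play a1 with probability p. Expected payoff against C1: (-12)p + 8(1−p) = −20p + 8; against C2: 2p + (-4)(1−p) = 6p − 4.
Setting these equal: −20p + 8 = 6p − 4 ⇒ −26p = -12 ⇒ p = 6/13, and the value is (-20)·(6/13) + 8 = -16/13.
For General C: with q = P(C1), equating a1's and a2's payoffs gives −14q + 2 = 12q − 4 ⇒ q = 3/13.

-16/13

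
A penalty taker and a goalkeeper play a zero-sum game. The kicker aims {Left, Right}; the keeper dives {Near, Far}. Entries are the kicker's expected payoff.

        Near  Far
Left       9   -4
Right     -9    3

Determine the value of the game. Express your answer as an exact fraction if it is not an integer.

-9/25

Row minima: Left → -4, Right → -9; maximin = -4.
Column maxima: Near → 9, Far → 3; minimax = 3.
-4 ≠ 3, so there is no saddle point; optimal play is mixed.
Let the kicker play Left with probability p. Expected payoff against Near: 9p + (-9)(1−p) = 18p − 9; against Far: (-4)p + 3(1−p) = −7p + 3.
Setting these equal: 18p − 9 = −7p + 3 ⇒ 25p = 12 ⇒ p = 12/25, and the value is (18)·(12/25) − 9 = -9/25.
For the keeper: with q = P(Near), equating Left's and Right's payoffs gives 13q − 4 = −12q + 3 ⇒ q = 7/25.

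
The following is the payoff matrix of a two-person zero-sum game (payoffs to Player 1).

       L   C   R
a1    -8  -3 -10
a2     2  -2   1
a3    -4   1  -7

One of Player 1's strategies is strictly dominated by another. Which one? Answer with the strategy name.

a2 gives a strictly higher payoff than a1 against every column: 2 > -8, -2 > -3, 1 > -10.
So a1 is strictly dominated and Player 1 never plays it.

a1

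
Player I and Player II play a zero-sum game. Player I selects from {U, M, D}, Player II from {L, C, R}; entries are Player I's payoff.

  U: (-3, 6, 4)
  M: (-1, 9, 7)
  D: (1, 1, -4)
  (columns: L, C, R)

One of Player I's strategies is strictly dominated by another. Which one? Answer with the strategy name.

M gives a strictly higher payoff than U against every column: -1 > -3, 9 > 6, 7 > 4.
So U is strictly dominated and Player I never plays it.

U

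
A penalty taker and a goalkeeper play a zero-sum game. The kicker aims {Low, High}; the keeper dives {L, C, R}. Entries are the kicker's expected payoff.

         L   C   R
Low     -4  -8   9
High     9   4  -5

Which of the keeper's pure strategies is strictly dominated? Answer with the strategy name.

L

C holds the kicker's payoff strictly below L in every row: -8 < -4, 4 < 9.
So L is strictly dominated for the keeper.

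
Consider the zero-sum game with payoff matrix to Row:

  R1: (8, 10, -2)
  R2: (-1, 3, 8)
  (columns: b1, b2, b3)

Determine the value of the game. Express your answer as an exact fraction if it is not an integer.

62/19

Row minima: R1 → -2, R2 → -1; maximin = -1.
Column maxima: b1 → 8, b2 → 10, b3 → 8; minimax = 8.
-1 ≠ 8, so there is no saddle point; optimal play is mixed.
b2 is strictly dominated by b1 (it gives Row strictly more in every row), so Column never plays it.
On the remaining 2×2 (R1, R2 vs b1, b3):
Let Row play R1 with probability p. Expected payoff against b1: 8p + (-1)(1−p) = 9p − 1; against b3: (-2)p + 8(1−p) = −10p + 8.
Setting these equal: 9p − 1 = −10p + 8 ⇒ 19p = 9 ⇒ p = 9/19, and the value is (9)·(9/19) − 1 = 62/19.
For Column: with q = P(b1), equating R1's and R2's payoffs gives 10q − 2 = −9q + 8 ⇒ q = 10/19.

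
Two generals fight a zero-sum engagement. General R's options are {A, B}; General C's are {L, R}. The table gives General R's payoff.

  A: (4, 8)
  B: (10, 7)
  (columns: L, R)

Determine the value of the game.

Row minima: A → 4, B → 7; maximin = 7.
Column maxima: L → 10, R → 8; minimax = 8.
7 ≠ 8, so there is no saddle point; optimal play is mixed.
Let General R play A with probability p. Expected payoff against L: 4p + 10(1−p) = −6p + 10; against R: 8p + 7(1−p) = p + 7.
Setting these equal: −6p + 10 = p + 7 ⇒ −7p = -3 ⇒ p = 3/7, and the value is (-6)·(3/7) + 10 = 52/7.
For General C: with q = P(L), equating A's and B's payoffs gives −4q + 8 = 3q + 7 ⇒ q = 1/7.

52/7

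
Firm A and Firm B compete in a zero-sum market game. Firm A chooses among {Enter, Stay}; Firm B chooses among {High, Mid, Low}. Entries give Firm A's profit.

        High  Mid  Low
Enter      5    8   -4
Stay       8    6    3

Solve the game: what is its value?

Row minima: Enter → -4, Stay → 3; maximin = 3.
Column maxima: High → 8, Mid → 8, Low → 3; minimax = 3.
Since maximin = minimax = 3, there is a saddle point and the value is 3.

3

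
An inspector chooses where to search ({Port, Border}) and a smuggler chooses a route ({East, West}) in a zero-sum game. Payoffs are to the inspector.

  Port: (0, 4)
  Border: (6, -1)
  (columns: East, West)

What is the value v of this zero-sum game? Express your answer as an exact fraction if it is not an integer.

24/11

Row minima: Port → 0, Border → -1; maximin = 0.
Column maxima: East → 6, West → 4; minimax = 4.
0 ≠ 4, so there is no saddle point; optimal play is mixed.
Let the inspector play Port with probability p. Expected payoff against East: 0p + 6(1−p) = −6p + 6; against West: 4p + (-1)(1−p) = 5p − 1.
Setting these equal: −6p + 6 = 5p − 1 ⇒ −11p = -7 ⇒ p = 7/11, and the value is (-6)·(7/11) + 6 = 24/11.
For the smuggler: with q = P(East), equating Port's and Border's payoffs gives −4q + 4 = 7q − 1 ⇒ q = 5/11.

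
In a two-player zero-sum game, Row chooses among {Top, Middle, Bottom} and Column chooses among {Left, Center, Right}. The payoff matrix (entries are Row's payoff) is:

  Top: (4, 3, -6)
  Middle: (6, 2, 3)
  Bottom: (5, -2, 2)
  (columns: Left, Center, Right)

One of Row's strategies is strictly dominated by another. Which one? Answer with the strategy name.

Bottom

Middle gives a strictly higher payoff than Bottom against every column: 6 > 5, 2 > -2, 3 > 2.
So Bottom is strictly dominated and Row never plays it.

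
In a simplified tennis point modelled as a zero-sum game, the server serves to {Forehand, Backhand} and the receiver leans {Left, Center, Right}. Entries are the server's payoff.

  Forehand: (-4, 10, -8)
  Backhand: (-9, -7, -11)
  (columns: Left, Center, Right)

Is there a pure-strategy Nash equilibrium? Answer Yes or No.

Row minima: Forehand → -8, Backhand → -11; maximin = -8.
Column maxima: Left → -4, Center → 10, Right → -8; minimax = -8.
maximin = minimax = -8, so a saddle point exists.

Yes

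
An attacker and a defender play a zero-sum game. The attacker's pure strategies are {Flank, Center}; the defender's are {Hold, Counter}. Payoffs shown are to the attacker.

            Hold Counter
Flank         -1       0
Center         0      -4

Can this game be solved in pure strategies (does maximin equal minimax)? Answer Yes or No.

No

Row minima: Flank → -1, Center → -4; maximin = -1.
Column maxima: Hold → 0, Counter → 0; minimax = 0.
-1 ≠ 0, so no pure-strategy equilibrium exists.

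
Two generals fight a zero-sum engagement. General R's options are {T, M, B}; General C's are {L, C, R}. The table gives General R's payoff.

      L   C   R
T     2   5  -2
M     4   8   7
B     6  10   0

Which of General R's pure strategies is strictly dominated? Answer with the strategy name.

T

M gives a strictly higher payoff than T against every column: 4 > 2, 8 > 5, 7 > -2.
So T is strictly dominated and General R never plays it.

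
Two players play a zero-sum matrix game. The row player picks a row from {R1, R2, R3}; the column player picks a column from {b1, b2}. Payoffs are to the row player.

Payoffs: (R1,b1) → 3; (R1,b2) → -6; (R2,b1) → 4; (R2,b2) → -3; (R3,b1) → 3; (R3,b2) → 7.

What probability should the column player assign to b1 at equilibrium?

10/11

Row minima: R1 → -6, R2 → -3, R3 → 3; maximin = 3.
Column maxima: b1 → 4, b2 → 7; minimax = 4.
3 ≠ 4, so there is no saddle point; optimal play is mixed.
R1 is strictly dominated by R2, so the row player never plays it.
On the remaining 2×2 (R2, R3 vs b1, b2):
Let the row player play R2 with probability p. Expected payoff against b1: 4p + 3(1−p) = p + 3; against b2: (-3)p + 7(1−p) = −10p + 7.
Setting these equal: p + 3 = −10p + 7 ⇒ 11p = 4 ⇒ p = 4/11, and the value is (1)·(4/11) + 3 = 37/11.
For the column player: with q = P(b1), equating R2's and R3's payoffs gives 7q − 3 = −4q + 7 ⇒ q = 10/11.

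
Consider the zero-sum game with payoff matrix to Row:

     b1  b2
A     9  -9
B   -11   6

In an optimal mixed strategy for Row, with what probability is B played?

Row minima: A → -9, B → -11; maximin = -9.
Column maxima: b1 → 9, b2 → 6; minimax = 6.
-9 ≠ 6, so there is no saddle point; optimal play is mixed.
Let Row play A with probability p. Expected payoff against b1: 9p + (-11)(1−p) = 20p − 11; against b2: (-9)p + 6(1−p) = −15p + 6.
Setting these equal: 20p − 11 = −15p + 6 ⇒ 35p = 17 ⇒ p = 17/35, and the value is (20)·(17/35) − 11 = -9/7.
For Column: with q = P(b1), equating A's and B's payoffs gives 18q − 9 = −17q + 6 ⇒ q = 3/7.

18/35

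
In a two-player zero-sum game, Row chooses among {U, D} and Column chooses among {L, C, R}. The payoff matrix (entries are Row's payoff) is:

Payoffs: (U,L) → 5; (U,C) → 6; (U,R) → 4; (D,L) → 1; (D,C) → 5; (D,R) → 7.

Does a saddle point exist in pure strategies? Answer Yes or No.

No

Row minima: U → 4, D → 1; maximin = 4.
Column maxima: L → 5, C → 6, R → 7; minimax = 5.
4 ≠ 5, so no pure-strategy equilibrium exists.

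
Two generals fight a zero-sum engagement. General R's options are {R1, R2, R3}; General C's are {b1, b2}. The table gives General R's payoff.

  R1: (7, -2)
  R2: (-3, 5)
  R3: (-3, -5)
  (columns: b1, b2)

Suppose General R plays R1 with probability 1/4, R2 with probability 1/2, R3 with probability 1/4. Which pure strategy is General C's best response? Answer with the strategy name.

If General C plays b1, General R's expected payoff is (1/4)·7 + (1/2)·(-3) + (1/4)·(-3) = -1/2.
If General C plays b2, General R's expected payoff is (1/4)·(-2) + (1/2)·5 + (1/4)·(-5) = 3/4.
General C minimizes General R's payoff; the smallest is -1/2, so the best response is b1.

b1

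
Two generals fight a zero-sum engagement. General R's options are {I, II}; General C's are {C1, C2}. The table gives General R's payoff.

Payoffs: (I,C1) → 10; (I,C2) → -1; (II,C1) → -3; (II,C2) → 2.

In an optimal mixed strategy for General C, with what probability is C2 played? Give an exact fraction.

13/16

Row minima: I → -1, II → -3; maximin = -1.
Column maxima: C1 → 10, C2 → 2; minimax = 2.
-1 ≠ 2, so there is no saddle point; optimal play is mixed.
Let General R play I with probability p. Expected payoff against C1: 10p + (-3)(1−p) = 13p − 3; against C2: (-1)p + 2(1−p) = −3p + 2.
Setting these equal: 13p − 3 = −3p + 2 ⇒ 16p = 5 ⇒ p = 5/16, and the value is (13)·(5/16) − 3 = 17/16.
For General C: with q = P(C1), equating I's and II's payoffs gives 11q − 1 = −5q + 2 ⇒ q = 3/16.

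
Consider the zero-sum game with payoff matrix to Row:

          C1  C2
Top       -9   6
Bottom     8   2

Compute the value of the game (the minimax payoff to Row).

Row minima: Top → -9, Bottom → 2; maximin = 2.
Column maxima: C1 → 8, C2 → 6; minimax = 6.
2 ≠ 6, so there is no saddle point; optimal play is mixed.
Let Row play Top with probability p. Expected payoff against C1: (-9)p + 8(1−p) = −17p + 8; against C2: 6p + 2(1−p) = 4p + 2.
Setting these equal: −17p + 8 = 4p + 2 ⇒ −21p = -6 ⇒ p = 2/7, and the value is (-17)·(2/7) + 8 = 22/7.
For Column: with q = P(C1), equating Top's and Bottom's payoffs gives −15q + 6 = 6q + 2 ⇒ q = 4/21.

22/7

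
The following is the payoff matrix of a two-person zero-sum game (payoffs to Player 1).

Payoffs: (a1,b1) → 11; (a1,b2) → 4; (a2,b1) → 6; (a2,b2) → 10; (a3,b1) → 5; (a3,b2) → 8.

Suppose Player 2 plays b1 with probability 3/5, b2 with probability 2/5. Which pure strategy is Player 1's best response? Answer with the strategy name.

a1

Expected payoff of a1: (3/5)·11 + (2/5)·4 = 41/5.
Expected payoff of a2: (3/5)·6 + (2/5)·10 = 38/5.
Expected payoff of a3: (3/5)·5 + (2/5)·8 = 31/5.
The largest is 41/5, so Player 1's best response is a1.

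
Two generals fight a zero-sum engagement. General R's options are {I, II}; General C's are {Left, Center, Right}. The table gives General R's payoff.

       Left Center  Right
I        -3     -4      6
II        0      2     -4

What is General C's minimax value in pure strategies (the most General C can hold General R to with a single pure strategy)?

Column maxima: Left → 0, Center → 2, Right → 6.
The smallest of these is 0.

0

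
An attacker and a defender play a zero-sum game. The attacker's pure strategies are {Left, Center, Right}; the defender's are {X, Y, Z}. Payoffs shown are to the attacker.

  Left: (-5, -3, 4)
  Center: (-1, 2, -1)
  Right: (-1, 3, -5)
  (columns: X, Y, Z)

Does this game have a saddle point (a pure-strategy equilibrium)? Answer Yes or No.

Row minima: Left → -5, Center → -1, Right → -5; maximin = -1.
Column maxima: X → -1, Y → 3, Z → 4; minimax = -1.
maximin = minimax = -1, so a saddle point exists.

Yes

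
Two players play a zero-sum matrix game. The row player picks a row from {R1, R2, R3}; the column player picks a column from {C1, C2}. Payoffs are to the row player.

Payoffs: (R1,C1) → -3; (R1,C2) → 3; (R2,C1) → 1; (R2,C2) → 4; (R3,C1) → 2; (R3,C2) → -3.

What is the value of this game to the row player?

Row minima: R1 → -3, R2 → 1, R3 → -3; maximin = 1.
Column maxima: C1 → 2, C2 → 4; minimax = 2.
1 ≠ 2, so there is no saddle point; optimal play is mixed.
R1 is strictly dominated by R2, so the row player never plays it.
On the remaining 2×2 (R2, R3 vs C1, C2):
Let the row player play R2 with probability p. Expected payoff against C1: 1p + 2(1−p) = −p + 2; against C2: 4p + (-3)(1−p) = 7p − 3.
Setting these equal: −p + 2 = 7p − 3 ⇒ −8p = -5 ⇒ p = 5/8, and the value is (-1)·(5/8) + 2 = 11/8.
For the column player: with q = P(C1), equating R2's and R3's payoffs gives −3q + 4 = 5q − 3 ⇒ q = 7/8.

11/8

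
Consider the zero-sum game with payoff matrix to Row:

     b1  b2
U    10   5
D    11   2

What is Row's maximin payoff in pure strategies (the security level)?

5

Row minima: U → 5, D → 2.
The best of these is 5.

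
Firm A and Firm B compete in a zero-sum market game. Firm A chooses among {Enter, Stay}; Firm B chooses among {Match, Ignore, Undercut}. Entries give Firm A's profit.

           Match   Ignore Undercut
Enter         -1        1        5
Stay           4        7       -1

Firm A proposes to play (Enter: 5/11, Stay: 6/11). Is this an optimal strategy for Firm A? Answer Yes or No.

Yes

Against Match this mix gives (5/11)·(-1) + (6/11)·4 = 19/11.
Against Ignore this mix gives (5/11)·1 + (6/11)·7 = 47/11.
Against Undercut this mix gives (5/11)·5 + (6/11)·(-1) = 19/11.
All of Firm B's active replies (Match, Undercut) yield 19/11, and no column does worse for Firm A. The mix makes Firm B indifferent and guarantees 19/11, so it is optimal.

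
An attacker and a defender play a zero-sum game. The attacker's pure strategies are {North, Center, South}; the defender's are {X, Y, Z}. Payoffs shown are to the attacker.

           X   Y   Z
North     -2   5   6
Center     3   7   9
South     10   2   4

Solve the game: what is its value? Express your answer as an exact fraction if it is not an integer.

16/3

Row minima: North → -2, Center → 3, South → 2; maximin = 3.
Column maxima: X → 10, Y → 7, Z → 9; minimax = 7.
3 ≠ 7, so there is no saddle point; optimal play is mixed.
North is strictly dominated by Center, so the attacker never plays it.
Z is strictly dominated by Y (it gives the attacker strictly more in every row), so the defender never plays it.
On the remaining 2×2 (Center, South vs X, Y):
Let the attacker play Center with probability p. Expected payoff against X: 3p + 10(1−p) = −7p + 10; against Y: 7p + 2(1−p) = 5p + 2.
Setting these equal: −7p + 10 = 5p + 2 ⇒ −12p = -8 ⇒ p = 2/3, and the value is (-7)·(2/3) + 10 = 16/3.
For the defender: with q = P(X), equating Center's and South's payoffs gives −4q + 7 = 8q + 2 ⇒ q = 5/12.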